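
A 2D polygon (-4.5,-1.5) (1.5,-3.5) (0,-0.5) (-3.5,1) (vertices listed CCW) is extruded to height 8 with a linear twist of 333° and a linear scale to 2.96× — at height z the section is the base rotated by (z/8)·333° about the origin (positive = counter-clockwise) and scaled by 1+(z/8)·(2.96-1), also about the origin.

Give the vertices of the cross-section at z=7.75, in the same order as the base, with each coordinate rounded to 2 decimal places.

t = z/height = 7.75/8 = 0.96875
s = 1 + (scale-1)·z/height = 1 + (2.96-1)·7.75/8 = 2.898750
θ = twist·z/height = 333°·7.75/8 = 322.5938° = 5.630323 rad
cos θ = 0.794348, sin θ = -0.607462 (intermediates below are computed at full precision and shown rounded to 5 d.p.)
v1: (-4.5,-1.5) → rotate → (-4.48576,1.54206) → ×s → (-13.00310,4.47004) → (-13.00,4.47)
v2: (1.5,-3.5) → rotate → (-0.93460,-3.69141) → ×s → (-2.70916,-10.70048) → (-2.71,-10.70)
v3: (0,-0.5) → rotate → (-0.30373,-0.39717) → ×s → (-0.88044,-1.15131) → (-0.88,-1.15)
v4: (-3.5,1) → rotate → (-2.17276,2.92047) → ×s → (-6.29828,8.46570) → (-6.30,8.47)

Cross-section at z=7.75: (-13.00,4.47) (-2.71,-10.70) (-0.88,-1.15) (-6.30,8.47)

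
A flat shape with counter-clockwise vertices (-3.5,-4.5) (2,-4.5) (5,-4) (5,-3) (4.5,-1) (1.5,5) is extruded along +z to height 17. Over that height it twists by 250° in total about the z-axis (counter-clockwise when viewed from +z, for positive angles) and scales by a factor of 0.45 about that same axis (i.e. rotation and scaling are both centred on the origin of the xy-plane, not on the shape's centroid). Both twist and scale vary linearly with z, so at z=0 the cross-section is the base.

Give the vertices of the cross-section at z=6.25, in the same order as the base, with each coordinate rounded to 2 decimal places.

Cross-section at z=6.25: (3.68,-2.67) (3.53,1.71) (3.06,4.09) (2.26,4.07) (0.68,3.61) (-4.03,1.06)

t = z/height = 6.25/17 = 0.367647
s = 1 + (scale-1)·z/height = 1 + (0.45-1)·6.25/17 = 0.797794
θ = twist·z/height = 250°·6.25/17 = 91.9118° = 1.604163 rad
cos θ = -0.033360, sin θ = 0.999443 (intermediates below are computed at full precision and shown rounded to 5 d.p.)
v1: (-3.5,-4.5) → rotate → (4.61426,-3.34793) → ×s → (3.68123,-2.67096) → (3.68,-2.67)
v2: (2,-4.5) → rotate → (4.43077,2.14901) → ×s → (3.53485,1.71447) → (3.53,1.71)
v3: (5,-4) → rotate → (3.83097,5.13066) → ×s → (3.05633,4.09321) → (3.06,4.09)
v4: (5,-3) → rotate → (2.83153,5.09730) → ×s → (2.25898,4.06659) → (2.26,4.07)
v5: (4.5,-1) → rotate → (0.84932,4.53086) → ×s → (0.67758,3.61469) → (0.68,3.61)
v6: (1.5,5) → rotate → (-5.04726,1.33236) → ×s → (-4.02667,1.06295) → (-4.03,1.06)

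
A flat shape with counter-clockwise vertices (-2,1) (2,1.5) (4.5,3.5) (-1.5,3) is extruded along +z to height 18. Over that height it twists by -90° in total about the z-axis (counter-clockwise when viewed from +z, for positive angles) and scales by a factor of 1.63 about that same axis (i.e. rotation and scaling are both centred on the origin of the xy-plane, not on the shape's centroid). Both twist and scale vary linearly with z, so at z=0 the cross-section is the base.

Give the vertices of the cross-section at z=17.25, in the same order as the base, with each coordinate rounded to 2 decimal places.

Cross-section at z=17.25: (1.39,3.31) (2.61,-3.04) (6.07,-6.83) (4.64,2.72)

t = z/height = 17.25/18 = 0.958333
s = 1 + (scale-1)·z/height = 1 + (1.63-1)·17.25/18 = 1.603750
θ = twist·z/height = -90°·17.25/18 = -86.2500° = -1.505346 rad
cos θ = 0.065403, sin θ = -0.997859 (intermediates below are computed at full precision and shown rounded to 5 d.p.)
v1: (-2,1) → rotate → (0.86705,2.06112) → ×s → (1.39054,3.30552) → (1.39,3.31)
v2: (2,1.5) → rotate → (1.62759,-1.89761) → ×s → (2.61025,-3.04330) → (2.61,-3.04)
v3: (4.5,3.5) → rotate → (3.78682,-4.26145) → ×s → (6.07311,-6.83431) → (6.07,-6.83)
v4: (-1.5,3) → rotate → (2.89547,1.69300) → ×s → (4.64361,2.71515) → (4.64,2.72)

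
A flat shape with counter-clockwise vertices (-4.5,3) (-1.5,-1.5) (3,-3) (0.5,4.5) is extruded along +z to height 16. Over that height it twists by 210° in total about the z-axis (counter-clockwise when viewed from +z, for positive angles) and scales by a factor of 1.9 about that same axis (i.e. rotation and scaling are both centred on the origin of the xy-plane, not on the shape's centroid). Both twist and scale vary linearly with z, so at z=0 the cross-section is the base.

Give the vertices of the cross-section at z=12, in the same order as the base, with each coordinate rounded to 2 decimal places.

Cross-section at z=12: (5.04,-7.53) (3.28,1.36) (-2.72,6.57) (-3.66,-6.64)

t = z/height = 12/16 = 0.75
s = 1 + (scale-1)·z/height = 1 + (1.9-1)·12/16 = 1.675000
θ = twist·z/height = 210°·12/16 = 157.5000° = 2.748894 rad
cos θ = -0.923880, sin θ = 0.382683 (intermediates below are computed at full precision and shown rounded to 5 d.p.)
v1: (-4.5,3) → rotate → (3.00941,-4.49371) → ×s → (5.04076,-7.52697) → (5.04,-7.53)
v2: (-1.5,-1.5) → rotate → (1.95984,0.81179) → ×s → (3.28274,1.35976) → (3.28,1.36)
v3: (3,-3) → rotate → (-1.62359,3.91969) → ×s → (-2.71951,6.56548) → (-2.72,6.57)
v4: (0.5,4.5) → rotate → (-2.18402,-3.96612) → ×s → (-3.65823,-6.64324) → (-3.66,-6.64)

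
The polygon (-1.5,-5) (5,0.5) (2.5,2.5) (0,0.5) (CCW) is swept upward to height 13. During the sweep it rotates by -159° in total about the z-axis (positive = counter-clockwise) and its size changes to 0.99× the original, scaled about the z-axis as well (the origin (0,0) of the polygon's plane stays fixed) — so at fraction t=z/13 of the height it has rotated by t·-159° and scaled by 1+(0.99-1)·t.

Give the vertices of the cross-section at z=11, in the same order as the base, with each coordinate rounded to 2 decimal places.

Cross-section at z=11: (-2.49,4.54) (-3.12,-3.88) (0.03,-3.51) (0.35,-0.35)

t = z/height = 11/13 = 0.846154
s = 1 + (scale-1)·z/height = 1 + (0.99-1)·11/13 = 0.991538
θ = twist·z/height = -159°·11/13 = -134.5385° = -2.348139 rad
cos θ = -0.701388, sin θ = -0.712780 (intermediates below are computed at full precision and shown rounded to 5 d.p.)
v1: (-1.5,-5) → rotate → (-2.51182,4.57611) → ×s → (-2.49056,4.53739) → (-2.49,4.54)
v2: (5,0.5) → rotate → (-3.15055,-3.91459) → ×s → (-3.12389,-3.88147) → (-3.12,-3.88)
v3: (2.5,2.5) → rotate → (0.02848,-3.53542) → ×s → (0.02824,-3.50550) → (0.03,-3.51)
v4: (0,0.5) → rotate → (0.35639,-0.35069) → ×s → (0.35337,-0.34773) → (0.35,-0.35)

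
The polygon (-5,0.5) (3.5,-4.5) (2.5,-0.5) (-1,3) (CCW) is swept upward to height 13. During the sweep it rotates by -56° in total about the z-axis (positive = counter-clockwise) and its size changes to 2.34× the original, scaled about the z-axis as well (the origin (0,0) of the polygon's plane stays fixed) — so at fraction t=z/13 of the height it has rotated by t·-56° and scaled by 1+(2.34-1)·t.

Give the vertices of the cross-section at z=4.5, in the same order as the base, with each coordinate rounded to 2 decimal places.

Cross-section at z=4.5: (-6.66,3.12) (2.65,-7.91) (3.21,-1.91) (0.08,4.63)

t = z/height = 4.5/13 = 0.346154
s = 1 + (scale-1)·z/height = 1 + (2.34-1)·4.5/13 = 1.463846
θ = twist·z/height = -56°·4.5/13 = -19.3846° = -0.338325 rad
cos θ = 0.943312, sin θ = -0.331908 (intermediates below are computed at full precision and shown rounded to 5 d.p.)
v1: (-5,0.5) → rotate → (-4.55061,2.13120) → ×s → (-6.66139,3.11974) → (-6.66,3.12)
v2: (3.5,-4.5) → rotate → (1.80801,-5.40658) → ×s → (2.64664,-7.91440) → (2.65,-7.91)
v3: (2.5,-0.5) → rotate → (2.19233,-1.30143) → ×s → (3.20923,-1.90509) → (3.21,-1.91)
v4: (-1,3) → rotate → (0.05241,3.16184) → ×s → (0.07672,4.62845) → (0.08,4.63)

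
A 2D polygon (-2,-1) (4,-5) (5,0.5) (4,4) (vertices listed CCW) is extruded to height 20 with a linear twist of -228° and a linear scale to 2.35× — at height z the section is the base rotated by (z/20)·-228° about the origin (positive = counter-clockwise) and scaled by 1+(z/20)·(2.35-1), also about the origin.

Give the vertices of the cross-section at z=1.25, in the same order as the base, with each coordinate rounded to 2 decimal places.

Cross-section at z=1.25: (-2.37,-0.52) (2.87,-6.32) (5.39,-0.81) (5.27,3.14)

t = z/height = 1.25/20 = 0.0625
s = 1 + (scale-1)·z/height = 1 + (2.35-1)·1.25/20 = 1.084375
θ = twist·z/height = -228°·1.25/20 = -14.2500° = -0.248709 rad
cos θ = 0.969231, sin θ = -0.246153 (intermediates below are computed at full precision and shown rounded to 5 d.p.)
v1: (-2,-1) → rotate → (-2.18462,-0.47692) → ×s → (-2.36894,-0.51716) → (-2.37,-0.52)
v2: (4,-5) → rotate → (2.64616,-5.83077) → ×s → (2.86943,-6.32274) → (2.87,-6.32)
v3: (5,0.5) → rotate → (4.96923,-0.74615) → ×s → (5.38851,-0.80911) → (5.39,-0.81)
v4: (4,4) → rotate → (4.86154,2.89231) → ×s → (5.27173,3.13635) → (5.27,3.14)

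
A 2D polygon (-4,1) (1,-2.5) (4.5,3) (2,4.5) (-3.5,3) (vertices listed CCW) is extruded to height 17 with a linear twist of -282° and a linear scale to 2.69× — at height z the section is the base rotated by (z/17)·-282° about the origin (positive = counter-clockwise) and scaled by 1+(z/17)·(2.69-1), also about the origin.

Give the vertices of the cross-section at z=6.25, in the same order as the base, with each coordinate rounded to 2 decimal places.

Cross-section at z=6.25: (3.11,5.92) (-4.32,-0.62) (3.00,-8.24) (6.32,-4.88) (6.07,4.36)

t = z/height = 6.25/17 = 0.367647
s = 1 + (scale-1)·z/height = 1 + (2.69-1)·6.25/17 = 1.621324
θ = twist·z/height = -282°·6.25/17 = -103.6765° = -1.809496 rad
cos θ = -0.236439, sin θ = -0.971646 (intermediates below are computed at full precision and shown rounded to 5 d.p.)
v1: (-4,1) → rotate → (1.91740,3.65015) → ×s → (3.10873,5.91807) → (3.11,5.92)
v2: (1,-2.5) → rotate → (-2.66555,-0.38055) → ×s → (-4.32173,-0.61699) → (-4.32,-0.62)
v3: (4.5,3) → rotate → (1.85096,-5.08173) → ×s → (3.00101,-8.23912) → (3.00,-8.24)
v4: (2,4.5) → rotate → (3.89953,-3.00727) → ×s → (6.32240,-4.87576) → (6.32,-4.88)
v5: (-3.5,3) → rotate → (3.74248,2.69144) → ×s → (6.06776,4.36370) → (6.07,4.36)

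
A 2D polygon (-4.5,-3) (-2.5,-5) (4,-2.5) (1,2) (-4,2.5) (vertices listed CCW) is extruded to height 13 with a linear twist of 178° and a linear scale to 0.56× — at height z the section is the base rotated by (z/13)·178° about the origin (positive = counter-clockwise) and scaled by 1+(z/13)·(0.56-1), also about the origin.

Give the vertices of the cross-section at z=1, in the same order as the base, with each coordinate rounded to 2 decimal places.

Cross-section at z=1: (-3.54,-3.85) (-1.20,-5.27) (4.33,-1.43) (0.48,2.11) (-4.33,1.43)

t = z/height = 1/13 = 0.0769231
s = 1 + (scale-1)·z/height = 1 + (0.56-1)·1/13 = 0.966154
θ = twist·z/height = 178°·1/13 = 13.6923° = 0.238976 rad
cos θ = 0.971581, sin θ = 0.236708 (intermediates below are computed at full precision and shown rounded to 5 d.p.)
v1: (-4.5,-3) → rotate → (-3.66199,-3.97993) → ×s → (-3.53805,-3.84522) → (-3.54,-3.85)
v2: (-2.5,-5) → rotate → (-1.24541,-5.44967) → ×s → (-1.20326,-5.26522) → (-1.20,-5.27)
v3: (4,-2.5) → rotate → (4.47809,-1.48212) → ×s → (4.32653,-1.43196) → (4.33,-1.43)
v4: (1,2) → rotate → (0.49817,2.17987) → ×s → (0.48130,2.10609) → (0.48,2.11)
v5: (-4,2.5) → rotate → (-4.47809,1.48212) → ×s → (-4.32653,1.43196) → (-4.33,1.43)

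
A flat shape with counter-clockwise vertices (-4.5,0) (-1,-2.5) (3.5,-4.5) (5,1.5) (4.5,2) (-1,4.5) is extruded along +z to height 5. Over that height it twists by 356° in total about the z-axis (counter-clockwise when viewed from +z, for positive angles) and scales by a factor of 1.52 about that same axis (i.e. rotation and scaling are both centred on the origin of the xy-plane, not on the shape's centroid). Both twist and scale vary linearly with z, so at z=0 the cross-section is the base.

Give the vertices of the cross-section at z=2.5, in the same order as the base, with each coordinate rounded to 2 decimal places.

t = z/height = 2.5/5 = 0.5
s = 1 + (scale-1)·z/height = 1 + (1.52-1)·2.5/5 = 1.260000
θ = twist·z/height = 356°·2.5/5 = 178.0000° = 3.106686 rad
cos θ = -0.999391, sin θ = 0.034899 (intermediates below are computed at full precision and shown rounded to 5 d.p.)
v1: (-4.5,0) → rotate → (4.49726,-0.15705) → ×s → (5.66655,-0.19788) → (5.67,-0.20)
v2: (-1,-2.5) → rotate → (1.08664,2.46358) → ×s → (1.36917,3.10411) → (1.37,3.10)
v3: (3.5,-4.5) → rotate → (-3.34082,4.61941) → ×s → (-4.20943,5.82045) → (-4.21,5.82)
v4: (5,1.5) → rotate → (-5.04930,-1.32459) → ×s → (-6.36212,-1.66898) → (-6.36,-1.67)
v5: (4.5,2) → rotate → (-4.56706,-1.84173) → ×s → (-5.75449,-2.32058) → (-5.75,-2.32)
v6: (-1,4.5) → rotate → (0.84234,-4.53216) → ×s → (1.06135,-5.71052) → (1.06,-5.71)

Cross-section at z=2.5: (5.67,-0.20) (1.37,3.10) (-4.21,5.82) (-6.36,-1.67) (-5.75,-2.32) (1.06,-5.71)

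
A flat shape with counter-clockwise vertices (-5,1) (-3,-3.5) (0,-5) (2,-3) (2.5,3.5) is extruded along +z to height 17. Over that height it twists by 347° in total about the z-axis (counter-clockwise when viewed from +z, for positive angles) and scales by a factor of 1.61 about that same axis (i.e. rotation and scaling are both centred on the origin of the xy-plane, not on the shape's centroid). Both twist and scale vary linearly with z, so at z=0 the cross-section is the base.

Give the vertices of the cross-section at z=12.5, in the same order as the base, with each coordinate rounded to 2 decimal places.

t = z/height = 12.5/17 = 0.735294
s = 1 + (scale-1)·z/height = 1 + (1.61-1)·12.5/17 = 1.448529
θ = twist·z/height = 347°·12.5/17 = 255.1471° = 4.453156 rad
cos θ = -0.256339, sin θ = -0.966587 (intermediates below are computed at full precision and shown rounded to 5 d.p.)
v1: (-5,1) → rotate → (2.24828,4.57660) → ×s → (3.25670,6.62933) → (3.26,6.63)
v2: (-3,-3.5) → rotate → (-2.61404,3.79695) → ×s → (-3.78651,5.49999) → (-3.79,5.50)
v3: (0,-5) → rotate → (-4.83293,1.28169) → ×s → (-7.00065,1.85657) → (-7.00,1.86)
v4: (2,-3) → rotate → (-3.41244,-1.16416) → ×s → (-4.94302,-1.68632) → (-4.94,-1.69)
v5: (2.5,3.5) → rotate → (2.74221,-3.31365) → ×s → (3.97217,-4.79993) → (3.97,-4.80)

Cross-section at z=12.5: (3.26,6.63) (-3.79,5.50) (-7.00,1.86) (-4.94,-1.69) (3.97,-4.80)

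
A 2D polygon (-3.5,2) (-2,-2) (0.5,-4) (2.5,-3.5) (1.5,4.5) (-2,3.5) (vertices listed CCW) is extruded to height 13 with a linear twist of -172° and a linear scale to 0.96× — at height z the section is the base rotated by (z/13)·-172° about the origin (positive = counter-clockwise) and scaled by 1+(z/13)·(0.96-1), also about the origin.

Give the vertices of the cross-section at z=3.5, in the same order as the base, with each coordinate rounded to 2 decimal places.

t = z/height = 3.5/13 = 0.269231
s = 1 + (scale-1)·z/height = 1 + (0.96-1)·3.5/13 = 0.989231
θ = twist·z/height = -172°·3.5/13 = -46.3077° = -0.808222 rad
cos θ = 0.690785, sin θ = -0.723060 (intermediates below are computed at full precision and shown rounded to 5 d.p.)
v1: (-3.5,2) → rotate → (-0.97163,3.91228) → ×s → (-0.96117,3.87015) → (-0.96,3.87)
v2: (-2,-2) → rotate → (-2.82769,0.06455) → ×s → (-2.79724,0.06385) → (-2.80,0.06)
v3: (0.5,-4) → rotate → (-2.54685,-3.12467) → ×s → (-2.51942,-3.09102) → (-2.52,-3.09)
v4: (2.5,-3.5) → rotate → (-0.80375,-4.22540) → ×s → (-0.79509,-4.17989) → (-0.80,-4.18)
v5: (1.5,4.5) → rotate → (4.28995,2.02394) → ×s → (4.24375,2.00215) → (4.24,2.00)
v6: (-2,3.5) → rotate → (1.14914,3.86387) → ×s → (1.13676,3.82226) → (1.14,3.82)

Cross-section at z=3.5: (-0.96,3.87) (-2.80,0.06) (-2.52,-3.09) (-0.80,-4.18) (4.24,2.00) (1.14,3.82)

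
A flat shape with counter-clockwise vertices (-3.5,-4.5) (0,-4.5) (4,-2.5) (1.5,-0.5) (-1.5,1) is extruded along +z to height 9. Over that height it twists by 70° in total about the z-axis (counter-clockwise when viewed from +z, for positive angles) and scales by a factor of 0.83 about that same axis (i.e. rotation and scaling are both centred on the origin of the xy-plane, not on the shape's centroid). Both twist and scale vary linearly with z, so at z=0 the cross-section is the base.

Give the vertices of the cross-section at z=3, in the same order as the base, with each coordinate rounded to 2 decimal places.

t = z/height = 3/9 = 0.333333
s = 1 + (scale-1)·z/height = 1 + (0.83-1)·3/9 = 0.943333
θ = twist·z/height = 70°·3/9 = 23.3333° = 0.407243 rad
cos θ = 0.918216, sin θ = 0.396080 (intermediates below are computed at full precision and shown rounded to 5 d.p.)
v1: (-3.5,-4.5) → rotate → (-1.43140,-5.51825) → ×s → (-1.35028,-5.20555) → (-1.35,-5.21)
v2: (0,-4.5) → rotate → (1.78236,-4.13197) → ×s → (1.68136,-3.89783) → (1.68,-3.90)
v3: (4,-2.5) → rotate → (4.66306,-0.71122) → ×s → (4.39882,-0.67092) → (4.40,-0.67)
v4: (1.5,-0.5) → rotate → (1.57536,0.13501) → ×s → (1.48609,0.12736) → (1.49,0.13)
v5: (-1.5,1) → rotate → (-1.77340,0.32410) → ×s → (-1.67291,0.30573) → (-1.67,0.31)

Cross-section at z=3: (-1.35,-5.21) (1.68,-3.90) (4.40,-0.67) (1.49,0.13) (-1.67,0.31)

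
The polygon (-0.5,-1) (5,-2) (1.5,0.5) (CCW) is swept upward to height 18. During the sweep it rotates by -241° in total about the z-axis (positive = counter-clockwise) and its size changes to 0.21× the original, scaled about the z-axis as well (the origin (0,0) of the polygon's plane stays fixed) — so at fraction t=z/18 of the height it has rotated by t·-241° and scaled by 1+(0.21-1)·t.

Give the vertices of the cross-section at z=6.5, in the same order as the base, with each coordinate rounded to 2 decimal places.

t = z/height = 6.5/18 = 0.361111
s = 1 + (scale-1)·z/height = 1 + (0.21-1)·6.5/18 = 0.714722
θ = twist·z/height = -241°·6.5/18 = -87.0278° = -1.518921 rad
cos θ = 0.051852, sin θ = -0.998655 (intermediates below are computed at full precision and shown rounded to 5 d.p.)
v1: (-0.5,-1) → rotate → (-1.02458,0.44748) → ×s → (-0.73229,0.31982) → (-0.73,0.32)
v2: (5,-2) → rotate → (-1.73805,-5.09698) → ×s → (-1.24222,-3.64292) → (-1.24,-3.64)
v3: (1.5,0.5) → rotate → (0.57711,-1.47206) → ×s → (0.41247,-1.05211) → (0.41,-1.05)

Cross-section at z=6.5: (-0.73,0.32) (-1.24,-3.64) (0.41,-1.05)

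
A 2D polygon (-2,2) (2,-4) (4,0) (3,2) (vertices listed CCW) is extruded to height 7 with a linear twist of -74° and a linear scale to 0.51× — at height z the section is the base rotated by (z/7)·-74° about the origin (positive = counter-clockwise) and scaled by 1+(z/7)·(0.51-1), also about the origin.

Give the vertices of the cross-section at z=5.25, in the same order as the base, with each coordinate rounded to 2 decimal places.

Cross-section at z=5.25: (0.33,1.76) (-1.37,-2.48) (1.43,-2.09) (2.12,-0.85)

t = z/height = 5.25/7 = 0.75
s = 1 + (scale-1)·z/height = 1 + (0.51-1)·5.25/7 = 0.632500
θ = twist·z/height = -74°·5.25/7 = -55.5000° = -0.968658 rad
cos θ = 0.566406, sin θ = -0.824126 (intermediates below are computed at full precision and shown rounded to 5 d.p.)
v1: (-2,2) → rotate → (0.51544,2.78106) → ×s → (0.32602,1.75902) → (0.33,1.76)
v2: (2,-4) → rotate → (-2.16369,-3.91388) → ×s → (-1.36854,-2.47553) → (-1.37,-2.48)
v3: (4,0) → rotate → (2.26562,-3.29650) → ×s → (1.43301,-2.08504) → (1.43,-2.09)
v4: (3,2) → rotate → (3.34747,-1.33957) → ×s → (2.11728,-0.84728) → (2.12,-0.85)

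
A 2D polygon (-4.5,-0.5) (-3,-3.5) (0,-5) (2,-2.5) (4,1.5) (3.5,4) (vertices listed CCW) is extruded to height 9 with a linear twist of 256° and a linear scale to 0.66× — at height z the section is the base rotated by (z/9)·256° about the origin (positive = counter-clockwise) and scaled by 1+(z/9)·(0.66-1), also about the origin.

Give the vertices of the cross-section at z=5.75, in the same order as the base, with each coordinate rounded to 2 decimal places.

t = z/height = 5.75/9 = 0.638889
s = 1 + (scale-1)·z/height = 1 + (0.66-1)·5.75/9 = 0.782778
θ = twist·z/height = 256°·5.75/9 = 163.5556° = 2.854583 rad
cos θ = -0.959095, sin θ = 0.283086 (intermediates below are computed at full precision and shown rounded to 5 d.p.)
v1: (-4.5,-0.5) → rotate → (4.45747,-0.79434) → ×s → (3.48921,-0.62179) → (3.49,-0.62)
v2: (-3,-3.5) → rotate → (3.86808,2.50757) → ×s → (3.02785,1.96287) → (3.03,1.96)
v3: (0,-5) → rotate → (1.41543,4.79547) → ×s → (1.10797,3.75379) → (1.11,3.75)
v4: (2,-2.5) → rotate → (-1.21048,2.96391) → ×s → (-0.94753,2.32008) → (-0.95,2.32)
v5: (4,1.5) → rotate → (-4.26101,-0.30630) → ×s → (-3.33542,-0.23976) → (-3.34,-0.24)
v6: (3.5,4) → rotate → (-4.48917,-2.84558) → ×s → (-3.51403,-2.22746) → (-3.51,-2.23)

Cross-section at z=5.75: (3.49,-0.62) (3.03,1.96) (1.11,3.75) (-0.95,2.32) (-3.34,-0.24) (-3.51,-2.23)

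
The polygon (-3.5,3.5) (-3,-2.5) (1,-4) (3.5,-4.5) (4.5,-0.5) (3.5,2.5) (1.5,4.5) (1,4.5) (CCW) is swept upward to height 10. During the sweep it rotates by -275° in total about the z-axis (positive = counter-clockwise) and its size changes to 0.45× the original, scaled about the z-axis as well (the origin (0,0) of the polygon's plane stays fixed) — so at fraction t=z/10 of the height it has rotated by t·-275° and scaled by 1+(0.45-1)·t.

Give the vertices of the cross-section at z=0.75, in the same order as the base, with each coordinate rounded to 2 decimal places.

t = z/height = 0.75/10 = 0.075
s = 1 + (scale-1)·z/height = 1 + (0.45-1)·0.75/10 = 0.958750
θ = twist·z/height = -275°·0.75/10 = -20.6250° = -0.359974 rad
cos θ = 0.935906, sin θ = -0.352250 (intermediates below are computed at full precision and shown rounded to 5 d.p.)
v1: (-3.5,3.5) → rotate → (-2.04280,4.50855) → ×s → (-1.95853,4.32257) → (-1.96,4.32)
v2: (-3,-2.5) → rotate → (-3.68834,-1.28301) → ×s → (-3.53620,-1.23009) → (-3.54,-1.23)
v3: (1,-4) → rotate → (-0.47309,-4.09587) → ×s → (-0.45358,-3.92692) → (-0.45,-3.93)
v4: (3.5,-4.5) → rotate → (1.69055,-5.44445) → ×s → (1.62081,-5.21987) → (1.62,-5.22)
v5: (4.5,-0.5) → rotate → (4.03545,-2.05308) → ×s → (3.86899,-1.96839) → (3.87,-1.97)
v6: (3.5,2.5) → rotate → (4.15630,1.10689) → ×s → (3.98485,1.06123) → (3.98,1.06)
v7: (1.5,4.5) → rotate → (2.98898,3.68320) → ×s → (2.86569,3.53127) → (2.87,3.53)
v8: (1,4.5) → rotate → (2.52103,3.85933) → ×s → (2.41704,3.70013) → (2.42,3.70)

Cross-section at z=0.75: (-1.96,4.32) (-3.54,-1.23) (-0.45,-3.93) (1.62,-5.22) (3.87,-1.97) (3.98,1.06) (2.87,3.53) (2.42,3.70)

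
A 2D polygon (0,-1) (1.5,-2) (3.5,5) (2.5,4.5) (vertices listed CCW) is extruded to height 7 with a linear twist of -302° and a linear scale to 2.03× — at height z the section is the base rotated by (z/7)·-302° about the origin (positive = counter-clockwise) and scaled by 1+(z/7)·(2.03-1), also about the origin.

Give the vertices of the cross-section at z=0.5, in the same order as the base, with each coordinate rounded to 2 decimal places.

t = z/height = 0.5/7 = 0.0714286
s = 1 + (scale-1)·z/height = 1 + (2.03-1)·0.5/7 = 1.073571
θ = twist·z/height = -302°·0.5/7 = -21.5714° = -0.376492 rad
cos θ = 0.929960, sin θ = -0.367661 (intermediates below are computed at full precision and shown rounded to 5 d.p.)
v1: (0,-1) → rotate → (-0.36766,-0.92996) → ×s → (-0.39471,-0.99838) → (-0.39,-1.00)
v2: (1.5,-2) → rotate → (0.65962,-2.41141) → ×s → (0.70815,-2.58882) → (0.71,-2.59)
v3: (3.5,5) → rotate → (5.09316,3.36299) → ×s → (5.46788,3.61041) → (5.47,3.61)
v4: (2.5,4.5) → rotate → (3.97937,3.26567) → ×s → (4.27214,3.50593) → (4.27,3.51)

Cross-section at z=0.5: (-0.39,-1.00) (0.71,-2.59) (5.47,3.61) (4.27,3.51)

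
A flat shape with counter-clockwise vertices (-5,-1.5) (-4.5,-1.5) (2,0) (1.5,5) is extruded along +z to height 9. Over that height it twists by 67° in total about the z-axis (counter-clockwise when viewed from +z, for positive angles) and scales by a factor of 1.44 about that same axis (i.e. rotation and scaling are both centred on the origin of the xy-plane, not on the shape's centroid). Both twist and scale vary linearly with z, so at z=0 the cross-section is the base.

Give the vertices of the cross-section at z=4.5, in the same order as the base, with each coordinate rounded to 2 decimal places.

Cross-section at z=4.5: (-4.08,-4.89) (-3.57,-4.56) (2.03,1.35) (-1.84,6.10)

t = z/height = 4.5/9 = 0.5
s = 1 + (scale-1)·z/height = 1 + (1.44-1)·4.5/9 = 1.220000
θ = twist·z/height = 67°·4.5/9 = 33.5000° = 0.584685 rad
cos θ = 0.833886, sin θ = 0.551937 (intermediates below are computed at full precision and shown rounded to 5 d.p.)
v1: (-5,-1.5) → rotate → (-3.34152,-4.01051) → ×s → (-4.07666,-4.89283) → (-4.08,-4.89)
v2: (-4.5,-1.5) → rotate → (-2.92458,-3.73455) → ×s → (-3.56799,-4.55615) → (-3.57,-4.56)
v3: (2,0) → rotate → (1.66777,1.10387) → ×s → (2.03468,1.34673) → (2.03,1.35)
v4: (1.5,5) → rotate → (-1.50886,4.99733) → ×s → (-1.84080,6.09675) → (-1.84,6.10)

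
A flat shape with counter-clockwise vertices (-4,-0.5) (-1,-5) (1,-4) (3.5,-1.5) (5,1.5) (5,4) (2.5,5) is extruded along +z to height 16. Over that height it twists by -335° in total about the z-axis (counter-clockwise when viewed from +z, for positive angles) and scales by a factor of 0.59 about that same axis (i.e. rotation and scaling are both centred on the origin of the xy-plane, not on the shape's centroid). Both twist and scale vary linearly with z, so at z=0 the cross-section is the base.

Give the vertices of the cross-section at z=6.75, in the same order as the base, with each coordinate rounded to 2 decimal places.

t = z/height = 6.75/16 = 0.421875
s = 1 + (scale-1)·z/height = 1 + (0.59-1)·6.75/16 = 0.827031
θ = twist·z/height = -335°·6.75/16 = -141.3281° = -2.466641 rad
cos θ = -0.780737, sin θ = -0.624859 (intermediates below are computed at full precision and shown rounded to 5 d.p.)
v1: (-4,-0.5) → rotate → (2.81052,2.88981) → ×s → (2.32439,2.38996) → (2.32,2.39)
v2: (-1,-5) → rotate → (-2.34356,4.52855) → ×s → (-1.93820,3.74525) → (-1.94,3.75)
v3: (1,-4) → rotate → (-3.28018,2.49809) → ×s → (-2.71281,2.06600) → (-2.71,2.07)
v4: (3.5,-1.5) → rotate → (-3.66987,-1.01590) → ×s → (-3.03510,-0.84018) → (-3.04,-0.84)
v5: (5,1.5) → rotate → (-2.96640,-4.29540) → ×s → (-2.45330,-3.55243) → (-2.45,-3.55)
v6: (5,4) → rotate → (-1.40425,-6.24725) → ×s → (-1.16136,-5.16667) → (-1.16,-5.17)
v7: (2.5,5) → rotate → (1.17245,-5.46583) → ×s → (0.96966,-4.52042) → (0.97,-4.52)

Cross-section at z=6.75: (2.32,2.39) (-1.94,3.75) (-2.71,2.07) (-3.04,-0.84) (-2.45,-3.55) (-1.16,-5.17) (0.97,-4.52)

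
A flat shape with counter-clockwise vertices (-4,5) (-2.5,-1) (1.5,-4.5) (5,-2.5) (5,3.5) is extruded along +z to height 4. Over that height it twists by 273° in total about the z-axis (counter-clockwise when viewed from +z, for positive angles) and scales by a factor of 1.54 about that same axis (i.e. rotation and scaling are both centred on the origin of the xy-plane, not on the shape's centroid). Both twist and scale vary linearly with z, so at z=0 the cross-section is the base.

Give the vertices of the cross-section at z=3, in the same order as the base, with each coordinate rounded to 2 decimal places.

t = z/height = 3/4 = 0.75
s = 1 + (scale-1)·z/height = 1 + (1.54-1)·3/4 = 1.405000
θ = twist·z/height = 273°·3/4 = 204.7500° = 3.573562 rad
cos θ = -0.908143, sin θ = -0.418660 (intermediates below are computed at full precision and shown rounded to 5 d.p.)
v1: (-4,5) → rotate → (5.72587,-2.86608) → ×s → (8.04485,-4.02684) → (8.04,-4.03)
v2: (-2.5,-1) → rotate → (1.85170,1.95479) → ×s → (2.60164,2.74648) → (2.60,2.75)
v3: (1.5,-4.5) → rotate → (-3.24618,3.45865) → ×s → (-4.56089,4.85941) → (-4.56,4.86)
v4: (5,-2.5) → rotate → (-5.58737,0.17706) → ×s → (-7.85025,0.24877) → (-7.85,0.25)
v5: (5,3.5) → rotate → (-3.07541,-5.27180) → ×s → (-4.32095,-7.40688) → (-4.32,-7.41)

Cross-section at z=3: (8.04,-4.03) (2.60,2.75) (-4.56,4.86) (-7.85,0.25) (-4.32,-7.41)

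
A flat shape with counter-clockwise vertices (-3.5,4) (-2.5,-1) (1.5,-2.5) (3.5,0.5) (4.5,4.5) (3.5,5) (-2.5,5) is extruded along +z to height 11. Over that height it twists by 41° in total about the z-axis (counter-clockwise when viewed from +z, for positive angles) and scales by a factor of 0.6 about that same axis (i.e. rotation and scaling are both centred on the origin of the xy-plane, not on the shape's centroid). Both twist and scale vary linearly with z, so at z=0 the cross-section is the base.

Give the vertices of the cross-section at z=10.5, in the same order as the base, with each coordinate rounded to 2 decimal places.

t = z/height = 10.5/11 = 0.954545
s = 1 + (scale-1)·z/height = 1 + (0.6-1)·10.5/11 = 0.618182
θ = twist·z/height = 41°·10.5/11 = 39.1364° = 0.683058 rad
cos θ = 0.775646, sin θ = 0.631168 (intermediates below are computed at full precision and shown rounded to 5 d.p.)
v1: (-3.5,4) → rotate → (-5.23943,0.89350) → ×s → (-3.23892,0.55234) → (-3.24,0.55)
v2: (-2.5,-1) → rotate → (-1.30795,-2.35357) → ×s → (-0.80855,-1.45493) → (-0.81,-1.45)
v3: (1.5,-2.5) → rotate → (2.74139,-0.99236) → ×s → (1.69468,-0.61346) → (1.69,-0.61)
v4: (3.5,0.5) → rotate → (2.39918,2.59691) → ×s → (1.48313,1.60536) → (1.48,1.61)
v5: (4.5,4.5) → rotate → (0.65015,6.33066) → ×s → (0.40191,3.91350) → (0.40,3.91)
v6: (3.5,5) → rotate → (-0.44108,6.08732) → ×s → (-0.27267,3.76307) → (-0.27,3.76)
v7: (-2.5,5) → rotate → (-5.09496,2.30031) → ×s → (-3.14961,1.42201) → (-3.15,1.42)

Cross-section at z=10.5: (-3.24,0.55) (-0.81,-1.45) (1.69,-0.61) (1.48,1.61) (0.40,3.91) (-0.27,3.76) (-3.15,1.42)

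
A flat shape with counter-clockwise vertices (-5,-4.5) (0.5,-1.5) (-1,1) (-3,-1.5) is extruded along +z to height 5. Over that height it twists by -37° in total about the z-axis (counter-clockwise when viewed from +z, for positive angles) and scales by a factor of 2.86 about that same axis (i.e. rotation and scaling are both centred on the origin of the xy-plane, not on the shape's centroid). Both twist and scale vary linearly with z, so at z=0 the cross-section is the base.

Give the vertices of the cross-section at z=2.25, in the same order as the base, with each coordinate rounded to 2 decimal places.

t = z/height = 2.25/5 = 0.45
s = 1 + (scale-1)·z/height = 1 + (2.86-1)·2.25/5 = 1.837000
θ = twist·z/height = -37°·2.25/5 = -16.6500° = -0.290597 rad
cos θ = 0.958073, sin θ = -0.286525 (intermediates below are computed at full precision and shown rounded to 5 d.p.)
v1: (-5,-4.5) → rotate → (-6.07972,-2.87871) → ×s → (-11.16845,-5.28818) → (-11.17,-5.29)
v2: (0.5,-1.5) → rotate → (0.04925,-1.58037) → ×s → (0.09047,-2.90314) → (0.09,-2.90)
v3: (-1,1) → rotate → (-0.67155,1.24460) → ×s → (-1.23363,2.28633) → (-1.23,2.29)
v4: (-3,-1.5) → rotate → (-3.30401,-0.57754) → ×s → (-6.06946,-1.06093) → (-6.07,-1.06)

Cross-section at z=2.25: (-11.17,-5.29) (0.09,-2.90) (-1.23,2.29) (-6.07,-1.06)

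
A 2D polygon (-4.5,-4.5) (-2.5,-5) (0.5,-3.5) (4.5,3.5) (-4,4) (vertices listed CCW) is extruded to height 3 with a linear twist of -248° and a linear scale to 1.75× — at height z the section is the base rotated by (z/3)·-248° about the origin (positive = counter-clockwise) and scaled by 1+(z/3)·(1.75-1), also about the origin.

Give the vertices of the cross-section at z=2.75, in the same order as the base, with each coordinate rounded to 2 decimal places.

t = z/height = 2.75/3 = 0.916667
s = 1 + (scale-1)·z/height = 1 + (1.75-1)·2.75/3 = 1.687500
θ = twist·z/height = -248°·2.75/3 = -227.3333° = -3.967715 rad
cos θ = -0.677732, sin θ = 0.735309 (intermediates below are computed at full precision and shown rounded to 5 d.p.)
v1: (-4.5,-4.5) → rotate → (6.35868,-0.25910) → ×s → (10.73028,-0.43723) → (10.73,-0.44)
v2: (-2.5,-5) → rotate → (5.37088,1.55039) → ×s → (9.06335,2.61628) → (9.06,2.62)
v3: (0.5,-3.5) → rotate → (2.23472,2.73972) → ×s → (3.77108,4.62327) → (3.77,4.62)
v4: (4.5,3.5) → rotate → (-5.62338,0.93683) → ×s → (-9.48945,1.58090) → (-9.49,1.58)
v5: (-4,4) → rotate → (-0.23031,-5.65216) → ×s → (-0.38864,-9.53803) → (-0.39,-9.54)

Cross-section at z=2.75: (10.73,-0.44) (9.06,2.62) (3.77,4.62) (-9.49,1.58) (-0.39,-9.54)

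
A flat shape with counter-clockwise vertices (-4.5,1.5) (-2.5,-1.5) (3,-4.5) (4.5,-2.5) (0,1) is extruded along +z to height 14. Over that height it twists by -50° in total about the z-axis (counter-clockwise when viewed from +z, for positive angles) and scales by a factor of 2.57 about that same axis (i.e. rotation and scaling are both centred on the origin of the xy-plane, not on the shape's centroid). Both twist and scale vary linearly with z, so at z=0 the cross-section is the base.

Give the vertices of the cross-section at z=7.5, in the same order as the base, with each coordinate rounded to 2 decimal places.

t = z/height = 7.5/14 = 0.535714
s = 1 + (scale-1)·z/height = 1 + (2.57-1)·7.5/14 = 1.841071
θ = twist·z/height = -50°·7.5/14 = -26.7857° = -0.467499 rad
cos θ = 0.892698, sin θ = -0.450655 (intermediates below are computed at full precision and shown rounded to 5 d.p.)
v1: (-4.5,1.5) → rotate → (-3.34116,3.36699) → ×s → (-6.15131,6.19888) → (-6.15,6.20)
v2: (-2.5,-1.5) → rotate → (-2.90773,-0.21241) → ×s → (-5.35333,-0.39106) → (-5.35,-0.39)
v3: (3,-4.5) → rotate → (0.65015,-5.36911) → ×s → (1.19697,-9.88491) → (1.20,-9.88)
v4: (4.5,-2.5) → rotate → (2.89050,-4.25969) → ×s → (5.32163,-7.84240) → (5.32,-7.84)
v5: (0,1) → rotate → (0.45065,0.89270) → ×s → (0.82969,1.64352) → (0.83,1.64)

Cross-section at z=7.5: (-6.15,6.20) (-5.35,-0.39) (1.20,-9.88) (5.32,-7.84) (0.83,1.64)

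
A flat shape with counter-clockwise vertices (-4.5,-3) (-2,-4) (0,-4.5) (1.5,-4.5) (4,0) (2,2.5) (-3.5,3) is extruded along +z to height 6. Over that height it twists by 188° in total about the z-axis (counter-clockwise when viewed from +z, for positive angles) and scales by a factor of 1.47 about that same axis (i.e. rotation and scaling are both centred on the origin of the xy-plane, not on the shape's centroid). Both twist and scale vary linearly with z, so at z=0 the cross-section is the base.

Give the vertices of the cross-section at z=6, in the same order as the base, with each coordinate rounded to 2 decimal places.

Cross-section at z=6: (5.94,5.29) (2.09,6.23) (-0.92,6.55) (-3.10,6.24) (-5.82,-0.82) (-2.40,-4.05) (5.71,-3.65)

t = z/height = 6/6 = 1
s = 1 + (scale-1)·z/height = 1 + (1.47-1)·6/6 = 1.470000
θ = twist·z/height = 188°·6/6 = 188.0000° = 3.281219 rad
cos θ = -0.990268, sin θ = -0.139173 (intermediates below are computed at full precision and shown rounded to 5 d.p.)
v1: (-4.5,-3) → rotate → (4.03869,3.59708) → ×s → (5.93687,5.28771) → (5.94,5.29)
v2: (-2,-4) → rotate → (1.42384,4.23942) → ×s → (2.09305,6.23195) → (2.09,6.23)
v3: (0,-4.5) → rotate → (-0.62628,4.45621) → ×s → (-0.92063,6.55062) → (-0.92,6.55)
v4: (1.5,-4.5) → rotate → (-2.11168,4.24745) → ×s → (-3.10417,6.24375) → (-3.10,6.24)
v5: (4,0) → rotate → (-3.96107,-0.55669) → ×s → (-5.82278,-0.81834) → (-5.82,-0.82)
v6: (2,2.5) → rotate → (-1.63260,-2.75402) → ×s → (-2.39993,-4.04840) → (-2.40,-4.05)
v7: (-3.5,3) → rotate → (3.88346,-2.48370) → ×s → (5.70868,-3.65104) → (5.71,-3.65)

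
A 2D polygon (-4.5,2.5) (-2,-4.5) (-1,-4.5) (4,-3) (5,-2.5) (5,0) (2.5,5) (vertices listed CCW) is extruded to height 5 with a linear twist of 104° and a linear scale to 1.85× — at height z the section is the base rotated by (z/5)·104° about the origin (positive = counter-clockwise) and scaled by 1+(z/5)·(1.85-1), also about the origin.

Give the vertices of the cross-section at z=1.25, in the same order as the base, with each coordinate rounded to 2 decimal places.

t = z/height = 1.25/5 = 0.25
s = 1 + (scale-1)·z/height = 1 + (1.85-1)·1.25/5 = 1.212500
θ = twist·z/height = 104°·1.25/5 = 26.0000° = 0.453786 rad
cos θ = 0.898794, sin θ = 0.438371 (intermediates below are computed at full precision and shown rounded to 5 d.p.)
v1: (-4.5,2.5) → rotate → (-5.14050,0.27431) → ×s → (-6.23286,0.33261) → (-6.23,0.33)
v2: (-2,-4.5) → rotate → (0.17508,-4.92132) → ×s → (0.21229,-5.96710) → (0.21,-5.97)
v3: (-1,-4.5) → rotate → (1.07388,-4.48294) → ×s → (1.30207,-5.43557) → (1.30,-5.44)
v4: (4,-3) → rotate → (4.91029,-0.94290) → ×s → (5.95373,-1.14326) → (5.95,-1.14)
v5: (5,-2.5) → rotate → (5.58990,-0.05513) → ×s → (6.77775,-0.06684) → (6.78,-0.07)
v6: (5,0) → rotate → (4.49397,2.19186) → ×s → (5.44894,2.65763) → (5.45,2.66)
v7: (2.5,5) → rotate → (0.05513,5.58990) → ×s → (0.06684,6.77775) → (0.07,6.78)

Cross-section at z=1.25: (-6.23,0.33) (0.21,-5.97) (1.30,-5.44) (5.95,-1.14) (6.78,-0.07) (5.45,2.66) (0.07,6.78)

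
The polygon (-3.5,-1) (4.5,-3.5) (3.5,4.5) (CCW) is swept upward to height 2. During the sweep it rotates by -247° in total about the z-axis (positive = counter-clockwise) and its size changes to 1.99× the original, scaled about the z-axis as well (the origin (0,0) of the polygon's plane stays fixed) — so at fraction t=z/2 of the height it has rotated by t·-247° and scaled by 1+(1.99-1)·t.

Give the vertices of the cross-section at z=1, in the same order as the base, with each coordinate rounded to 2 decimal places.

Cross-section at z=1: (1.64,5.19) (-8.08,-2.72) (2.72,-8.08)

t = z/height = 1/2 = 0.5
s = 1 + (scale-1)·z/height = 1 + (1.99-1)·1/2 = 1.495000
θ = twist·z/height = -247°·1/2 = -123.5000° = -2.155482 rad
cos θ = -0.551937, sin θ = -0.833886 (intermediates below are computed at full precision and shown rounded to 5 d.p.)
v1: (-3.5,-1) → rotate → (1.09789,3.47054) → ×s → (1.64135,5.18845) → (1.64,5.19)
v2: (4.5,-3.5) → rotate → (-5.40232,-1.82071) → ×s → (-8.07646,-2.72196) → (-8.08,-2.72)
v3: (3.5,4.5) → rotate → (1.82071,-5.40232) → ×s → (2.72196,-8.07646) → (2.72,-8.08)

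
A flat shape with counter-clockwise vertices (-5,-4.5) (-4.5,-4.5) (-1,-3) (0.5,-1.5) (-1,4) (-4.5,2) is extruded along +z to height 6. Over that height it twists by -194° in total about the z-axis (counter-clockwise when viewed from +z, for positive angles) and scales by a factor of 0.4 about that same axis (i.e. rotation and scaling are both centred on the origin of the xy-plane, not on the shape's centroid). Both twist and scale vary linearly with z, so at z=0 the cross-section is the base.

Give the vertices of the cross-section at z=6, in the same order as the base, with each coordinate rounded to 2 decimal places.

Cross-section at z=6: (2.38,1.26) (2.18,1.31) (0.68,1.07) (-0.05,0.63) (0.00,-1.65) (1.55,-1.21)

t = z/height = 6/6 = 1
s = 1 + (scale-1)·z/height = 1 + (0.4-1)·6/6 = 0.400000
θ = twist·z/height = -194°·6/6 = -194.0000° = -3.385939 rad
cos θ = -0.970296, sin θ = 0.241922 (intermediates below are computed at full precision and shown rounded to 5 d.p.)
v1: (-5,-4.5) → rotate → (5.94013,3.15672) → ×s → (2.37605,1.26269) → (2.38,1.26)
v2: (-4.5,-4.5) → rotate → (5.45498,3.27768) → ×s → (2.18199,1.31107) → (2.18,1.31)
v3: (-1,-3) → rotate → (1.69606,2.66897) → ×s → (0.67842,1.06759) → (0.68,1.07)
v4: (0.5,-1.5) → rotate → (-0.12227,1.57640) → ×s → (-0.04891,0.63056) → (-0.05,0.63)
v5: (-1,4) → rotate → (0.00261,-4.12310) → ×s → (0.00104,-1.64924) → (0.00,-1.65)
v6: (-4.5,2) → rotate → (3.88249,-3.02924) → ×s → (1.55299,-1.21170) → (1.55,-1.21)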